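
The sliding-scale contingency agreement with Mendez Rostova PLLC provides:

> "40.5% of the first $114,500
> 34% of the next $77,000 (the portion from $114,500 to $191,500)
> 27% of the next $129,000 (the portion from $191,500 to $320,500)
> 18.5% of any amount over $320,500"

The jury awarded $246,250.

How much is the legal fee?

First $114,500 at 40.5% = $46,372.50
Next $77,000 at 34% = $26,180.00
Remaining $54,750 at 27% = $14,782.50
Fee: $46,372.50 + $26,180.00 + $14,782.50 = $87,335.00

$87,335.00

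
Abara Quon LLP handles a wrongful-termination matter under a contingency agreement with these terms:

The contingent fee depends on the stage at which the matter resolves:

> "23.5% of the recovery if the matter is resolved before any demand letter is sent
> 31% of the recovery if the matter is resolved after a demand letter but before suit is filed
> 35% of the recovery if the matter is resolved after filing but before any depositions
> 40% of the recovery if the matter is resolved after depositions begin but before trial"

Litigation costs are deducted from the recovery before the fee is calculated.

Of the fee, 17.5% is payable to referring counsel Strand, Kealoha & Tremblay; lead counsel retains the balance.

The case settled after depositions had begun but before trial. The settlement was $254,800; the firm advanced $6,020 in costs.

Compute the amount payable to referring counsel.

Fee base (net of costs): $254,800 − $6,020 = $248,780
The matter settled after depositions had begun but before trial, so the 40% rate applies.
$248,780 × 40% = $99,512.00
Referral share: 17.5% of $99,512.00 = $17,414.60; lead counsel retains $99,512.00 − $17,414.60 = $82,097.40.

$17,414.60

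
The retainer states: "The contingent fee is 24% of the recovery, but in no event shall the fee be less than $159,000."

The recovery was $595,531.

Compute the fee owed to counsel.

24% of $595,531 = $142,927.44
That is below the $159,000 minimum, so the minimum applies.

$159,000.00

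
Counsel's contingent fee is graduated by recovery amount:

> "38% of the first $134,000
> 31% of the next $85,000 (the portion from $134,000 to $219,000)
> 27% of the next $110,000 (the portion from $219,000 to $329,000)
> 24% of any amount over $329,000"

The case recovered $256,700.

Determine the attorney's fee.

First $134,000 at 38% = $50,920.00
Next $85,000 at 31% = $26,350.00
Remaining $37,700 at 27% = $10,179.00
Fee: $50,920.00 + $26,350.00 + $10,179.00 = $87,449.00

$87,449.00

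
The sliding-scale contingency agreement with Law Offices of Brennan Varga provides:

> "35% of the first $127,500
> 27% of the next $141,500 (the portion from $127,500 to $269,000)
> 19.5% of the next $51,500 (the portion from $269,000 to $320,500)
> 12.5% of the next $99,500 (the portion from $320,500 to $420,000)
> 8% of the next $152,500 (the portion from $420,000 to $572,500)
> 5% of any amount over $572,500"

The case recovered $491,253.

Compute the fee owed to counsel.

First $127,500 at 35% = $44,625.00
Next $141,500 at 27% = $38,205.00
Next $51,500 at 19.5% = $10,042.50
Next $99,500 at 12.5% = $12,437.50
Remaining $71,253 at 8% = $5,700.24
Fee: $44,625.00 + $38,205.00 + $10,042.50 + $12,437.50 + $5,700.24 = $111,010.24

$111,010.24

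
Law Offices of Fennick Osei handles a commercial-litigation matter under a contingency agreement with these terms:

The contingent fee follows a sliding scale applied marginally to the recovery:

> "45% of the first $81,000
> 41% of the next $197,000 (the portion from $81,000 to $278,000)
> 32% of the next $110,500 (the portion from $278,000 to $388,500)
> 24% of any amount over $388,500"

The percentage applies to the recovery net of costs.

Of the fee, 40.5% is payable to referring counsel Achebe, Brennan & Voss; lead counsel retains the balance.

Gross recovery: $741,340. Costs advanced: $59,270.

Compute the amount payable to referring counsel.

Fee base (net of costs): $741,340 − $59,270 = $682,070
First $81,000 at 45% = $36,450.00
Next $197,000 at 41% = $80,770.00
Next $110,500 at 32% = $35,360.00
Remaining $293,570 at 24% = $70,456.80
Fee: $36,450.00 + $80,770.00 + $35,360.00 + $70,456.80 = $223,036.80
Referral share: 40.5% of $223,036.80 = $90,329.90; lead counsel retains $223,036.80 − $90,329.90 = $132,706.90.

$90,329.90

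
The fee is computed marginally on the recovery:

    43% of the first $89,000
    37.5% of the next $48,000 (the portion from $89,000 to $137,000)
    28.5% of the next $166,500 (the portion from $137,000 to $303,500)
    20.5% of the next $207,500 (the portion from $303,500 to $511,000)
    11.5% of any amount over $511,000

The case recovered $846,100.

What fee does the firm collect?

First $89,000 at 43% = $38,270.00
Next $48,000 at 37.5% = $18,000.00
Next $166,500 at 28.5% = $47,452.50
Next $207,500 at 20.5% = $42,537.50
Remaining $335,100 at 11.5% = $38,536.50
Fee: $38,270.00 + $18,000.00 + $47,452.50 + $42,537.50 + $38,536.50 = $184,796.50

$184,796.50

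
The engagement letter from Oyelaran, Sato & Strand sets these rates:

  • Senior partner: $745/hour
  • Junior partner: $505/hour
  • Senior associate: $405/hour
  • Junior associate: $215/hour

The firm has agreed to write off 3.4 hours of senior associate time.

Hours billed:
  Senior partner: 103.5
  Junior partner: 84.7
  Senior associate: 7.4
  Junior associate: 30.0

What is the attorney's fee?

Senior partner: 103.5 × $745 = $77,107.50
Junior partner: 84.7 × $505 = $42,773.50
Senior associate: 7.4 × $405 = $2,997.00
Junior associate: 30.0 × $215 = $6,450.00
Subtotal: $129,328.00
Write-off: 3.4 × $405 = $1,377.00
Total: $129,328.00 − $1,377.00 = $127,951.00

$127,951.00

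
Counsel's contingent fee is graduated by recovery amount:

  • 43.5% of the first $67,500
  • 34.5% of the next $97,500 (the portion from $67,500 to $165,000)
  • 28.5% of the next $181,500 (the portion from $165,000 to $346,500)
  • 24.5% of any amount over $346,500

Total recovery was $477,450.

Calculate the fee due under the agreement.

First $67,500 at 43.5% = $29,362.50
Next $97,500 at 34.5% = $33,637.50
Next $181,500 at 28.5% = $51,727.50
Remaining $130,950 at 24.5% = $32,082.75
Fee: $29,362.50 + $33,637.50 + $51,727.50 + $32,082.75 = $146,810.25

$146,810.25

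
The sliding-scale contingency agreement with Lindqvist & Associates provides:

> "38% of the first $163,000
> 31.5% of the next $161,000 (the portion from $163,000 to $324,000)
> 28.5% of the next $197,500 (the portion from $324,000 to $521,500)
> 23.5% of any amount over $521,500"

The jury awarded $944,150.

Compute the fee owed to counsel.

$268,265.25

First $163,000 at 38% = $61,940.00
Next $161,000 at 31.5% = $50,715.00
Next $197,500 at 28.5% = $56,287.50
Remaining $422,650 at 23.5% = $99,322.75
Fee: $61,940.00 + $50,715.00 + $56,287.50 + $99,322.75 = $268,265.25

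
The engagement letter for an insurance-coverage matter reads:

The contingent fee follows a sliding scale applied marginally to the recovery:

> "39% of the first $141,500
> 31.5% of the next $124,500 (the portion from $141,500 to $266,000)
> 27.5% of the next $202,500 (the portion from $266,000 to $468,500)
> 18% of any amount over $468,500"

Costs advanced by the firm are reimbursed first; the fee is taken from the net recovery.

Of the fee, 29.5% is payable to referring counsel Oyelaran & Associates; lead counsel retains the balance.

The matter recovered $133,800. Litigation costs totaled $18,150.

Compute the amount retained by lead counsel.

$31,797.97

Fee base (net of costs): $133,800 − $18,150 = $115,650
First $115,650 at 39% = $45,103.50
Referral share: 29.5% of $45,103.50 = $13,305.53; lead counsel retains $45,103.50 − $13,305.53 = $31,797.97.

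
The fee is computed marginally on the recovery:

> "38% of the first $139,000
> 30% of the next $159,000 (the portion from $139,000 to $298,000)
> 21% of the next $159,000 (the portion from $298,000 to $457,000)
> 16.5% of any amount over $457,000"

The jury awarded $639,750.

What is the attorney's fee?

$164,063.75

First $139,000 at 38% = $52,820.00
Next $159,000 at 30% = $47,700.00
Next $159,000 at 21% = $33,390.00
Remaining $182,750 at 16.5% = $30,153.75
Fee: $52,820.00 + $47,700.00 + $33,390.00 + $30,153.75 = $164,063.75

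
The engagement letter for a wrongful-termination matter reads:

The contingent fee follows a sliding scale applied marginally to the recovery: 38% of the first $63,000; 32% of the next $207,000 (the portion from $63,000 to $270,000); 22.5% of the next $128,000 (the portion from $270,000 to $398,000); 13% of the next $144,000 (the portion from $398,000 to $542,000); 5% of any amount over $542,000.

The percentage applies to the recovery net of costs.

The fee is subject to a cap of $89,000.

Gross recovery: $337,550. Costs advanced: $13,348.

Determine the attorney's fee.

Fee base (net of costs): $337,550 − $13,348 = $324,202
First $63,000 at 38% = $23,940.00
Next $207,000 at 32% = $66,240.00
Remaining $54,202 at 22.5% = $12,195.45
Fee: $23,940.00 + $66,240.00 + $12,195.45 = $102,375.45
$102,375.45 exceeds the $89,000 cap, so the fee is capped at $89,000.00.

$89,000.00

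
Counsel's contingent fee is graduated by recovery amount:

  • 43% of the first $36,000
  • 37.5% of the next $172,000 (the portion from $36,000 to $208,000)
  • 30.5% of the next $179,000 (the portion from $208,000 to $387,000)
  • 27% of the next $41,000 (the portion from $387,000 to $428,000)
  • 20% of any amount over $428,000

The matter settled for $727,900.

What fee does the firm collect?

First $36,000 at 43% = $15,480.00
Next $172,000 at 37.5% = $64,500.00
Next $179,000 at 30.5% = $54,595.00
Next $41,000 at 27% = $11,070.00
Remaining $299,900 at 20% = $59,980.00
Fee: $15,480.00 + $64,500.00 + $54,595.00 + $11,070.00 + $59,980.00 = $205,625.00

$205,625.00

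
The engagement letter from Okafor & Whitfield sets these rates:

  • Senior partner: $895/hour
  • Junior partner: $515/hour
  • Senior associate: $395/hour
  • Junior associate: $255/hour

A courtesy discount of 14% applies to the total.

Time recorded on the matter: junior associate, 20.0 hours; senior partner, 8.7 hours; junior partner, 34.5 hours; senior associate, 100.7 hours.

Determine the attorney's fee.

Senior partner: 8.7 × $895 = $7,786.50
Junior partner: 34.5 × $515 = $17,767.50
Senior associate: 100.7 × $395 = $39,776.50
Junior associate: 20.0 × $255 = $5,100.00
Subtotal: $70,430.50
Less 14% discount: −$9,860.27
Total: $70,430.50 − $9,860.27 = $60,570.23

$60,570.23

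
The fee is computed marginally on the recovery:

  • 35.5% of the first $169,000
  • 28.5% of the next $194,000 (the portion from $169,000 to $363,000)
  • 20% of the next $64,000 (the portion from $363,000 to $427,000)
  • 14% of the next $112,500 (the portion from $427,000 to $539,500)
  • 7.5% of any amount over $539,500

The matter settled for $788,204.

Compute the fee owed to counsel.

First $169,000 at 35.5% = $59,995.00
Next $194,000 at 28.5% = $55,290.00
Next $64,000 at 20% = $12,800.00
Next $112,500 at 14% = $15,750.00
Remaining $248,704 at 7.5% = $18,652.80
Fee: $59,995.00 + $55,290.00 + $12,800.00 + $15,750.00 + $18,652.80 = $162,487.80

$162,487.80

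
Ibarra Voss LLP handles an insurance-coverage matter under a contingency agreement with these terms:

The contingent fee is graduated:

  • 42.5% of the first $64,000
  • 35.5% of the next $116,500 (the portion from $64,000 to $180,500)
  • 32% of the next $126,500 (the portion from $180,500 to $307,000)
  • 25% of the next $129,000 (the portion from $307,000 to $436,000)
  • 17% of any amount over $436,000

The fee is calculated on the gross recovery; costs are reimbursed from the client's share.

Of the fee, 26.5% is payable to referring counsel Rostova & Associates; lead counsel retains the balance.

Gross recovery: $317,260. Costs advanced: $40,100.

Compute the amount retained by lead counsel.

Fee base is the gross recovery, $317,260; costs are reimbursed separately.
First $64,000 at 42.5% = $27,200.00
Next $116,500 at 35.5% = $41,357.50
Next $126,500 at 32% = $40,480.00
Remaining $10,260 at 25% = $2,565.00
Fee: $27,200.00 + $41,357.50 + $40,480.00 + $2,565.00 = $111,602.50
Referral share: 26.5% of $111,602.50 = $29,574.66; lead counsel retains $111,602.50 − $29,574.66 = $82,027.84.

$82,027.84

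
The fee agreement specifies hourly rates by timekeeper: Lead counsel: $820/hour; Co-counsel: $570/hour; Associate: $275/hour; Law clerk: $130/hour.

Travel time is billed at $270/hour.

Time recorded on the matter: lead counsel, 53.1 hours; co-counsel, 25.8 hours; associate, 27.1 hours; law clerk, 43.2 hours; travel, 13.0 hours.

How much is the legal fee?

Lead counsel: 53.1 × $820 = $43,542.00
Co-counsel: 25.8 × $570 = $14,706.00
Associate: 27.1 × $275 = $7,452.50
Law clerk: 43.2 × $130 = $5,616.00
Subtotal: $43,542.00 + $14,706.00 + $7,452.50 + $5,616.00 = $71,316.50
Travel: 13.0 × $270 = $3,510.00
Total: $71,316.50 + $3,510.00 = $74,826.50

$74,826.50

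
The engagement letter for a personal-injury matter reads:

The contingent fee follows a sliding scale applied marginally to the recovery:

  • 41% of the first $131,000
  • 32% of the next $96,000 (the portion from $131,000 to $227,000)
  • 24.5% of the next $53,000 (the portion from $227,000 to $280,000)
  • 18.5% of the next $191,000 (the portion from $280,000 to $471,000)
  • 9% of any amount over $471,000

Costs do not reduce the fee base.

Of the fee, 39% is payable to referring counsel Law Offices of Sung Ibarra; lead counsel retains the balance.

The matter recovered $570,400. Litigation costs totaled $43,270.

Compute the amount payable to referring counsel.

$55,261.44

Fee base is the gross recovery, $570,400; costs are reimbursed separately.
First $131,000 at 41% = $53,710.00
Next $96,000 at 32% = $30,720.00
Next $53,000 at 24.5% = $12,985.00
Next $191,000 at 18.5% = $35,335.00
Remaining $99,400 at 9% = $8,946.00
Fee: $53,710.00 + $30,720.00 + $12,985.00 + $35,335.00 + $8,946.00 = $141,696.00
Referral share: 39% of $141,696.00 = $55,261.44; lead counsel retains $141,696.00 − $55,261.44 = $86,434.56.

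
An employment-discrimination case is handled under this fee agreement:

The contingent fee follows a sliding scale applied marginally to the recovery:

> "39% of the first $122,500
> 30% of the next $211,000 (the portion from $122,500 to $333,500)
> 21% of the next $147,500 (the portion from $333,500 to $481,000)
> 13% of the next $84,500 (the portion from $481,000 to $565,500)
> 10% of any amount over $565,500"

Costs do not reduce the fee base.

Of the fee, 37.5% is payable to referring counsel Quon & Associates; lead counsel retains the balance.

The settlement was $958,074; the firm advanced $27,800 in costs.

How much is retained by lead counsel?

$120,182.75

Fee base is the gross recovery, $958,074; costs are reimbursed separately.
First $122,500 at 39% = $47,775.00
Next $211,000 at 30% = $63,300.00
Next $147,500 at 21% = $30,975.00
Next $84,500 at 13% = $10,985.00
Remaining $392,574 at 10% = $39,257.40
Fee: $47,775.00 + $63,300.00 + $30,975.00 + $10,985.00 + $39,257.40 = $192,292.40
Referral share: 37.5% of $192,292.40 = $72,109.65; lead counsel retains $192,292.40 − $72,109.65 = $120,182.75.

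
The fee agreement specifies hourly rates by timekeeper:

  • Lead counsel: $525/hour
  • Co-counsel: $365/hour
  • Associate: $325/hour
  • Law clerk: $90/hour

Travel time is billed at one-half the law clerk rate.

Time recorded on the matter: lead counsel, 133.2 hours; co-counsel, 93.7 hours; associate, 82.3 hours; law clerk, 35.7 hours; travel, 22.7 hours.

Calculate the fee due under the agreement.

Lead counsel: 133.2 × $525 = $69,930.00
Co-counsel: 93.7 × $365 = $34,200.50
Associate: 82.3 × $325 = $26,747.50
Law clerk: 35.7 × $90 = $3,213.00
Subtotal: $69,930.00 + $34,200.50 + $26,747.50 + $3,213.00 = $134,091.00
Travel: 22.7 × ($90 ÷ 2) = 22.7 × $45.00 = $1,021.50
Total: $134,091.00 + $1,021.50 = $135,112.50

$135,112.50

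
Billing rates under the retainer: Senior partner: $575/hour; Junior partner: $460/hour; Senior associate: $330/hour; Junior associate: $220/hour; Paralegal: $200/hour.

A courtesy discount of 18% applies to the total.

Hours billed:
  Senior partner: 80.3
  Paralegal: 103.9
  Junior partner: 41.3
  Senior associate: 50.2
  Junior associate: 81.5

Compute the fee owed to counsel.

$98,766.13

Senior partner: 80.3 × $575 = $46,172.50
Junior partner: 41.3 × $460 = $18,998.00
Senior associate: 50.2 × $330 = $16,566.00
Junior associate: 81.5 × $220 = $17,930.00
Paralegal: 103.9 × $200 = $20,780.00
Subtotal: $120,446.50
Less 18% discount: −$21,680.37
Total: $120,446.50 − $21,680.37 = $98,766.13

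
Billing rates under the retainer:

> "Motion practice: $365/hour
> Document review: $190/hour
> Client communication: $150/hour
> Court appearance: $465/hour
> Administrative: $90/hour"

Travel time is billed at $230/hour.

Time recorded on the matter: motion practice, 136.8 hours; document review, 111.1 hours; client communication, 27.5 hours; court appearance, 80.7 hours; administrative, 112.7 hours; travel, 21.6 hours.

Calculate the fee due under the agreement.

Motion practice: 136.8 × $365 = $49,932.00
Document review: 111.1 × $190 = $21,109.00
Client communication: 27.5 × $150 = $4,125.00
Court appearance: 80.7 × $465 = $37,525.50
Administrative: 112.7 × $90 = $10,143.00
Subtotal: $49,932.00 + $21,109.00 + $4,125.00 + $37,525.50 + $10,143.00 = $122,834.50
Travel: 21.6 × $230 = $4,968.00
Total: $122,834.50 + $4,968.00 = $127,802.50

$127,802.50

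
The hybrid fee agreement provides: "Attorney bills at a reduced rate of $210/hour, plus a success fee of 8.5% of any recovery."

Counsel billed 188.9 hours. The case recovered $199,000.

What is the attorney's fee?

Hourly: 188.9 × $210 = $39,669.00
Success fee: 8.5% of $199,000 = $16,915.00
Total: $39,669.00 + $16,915.00 = $56,584.00

$56,584.00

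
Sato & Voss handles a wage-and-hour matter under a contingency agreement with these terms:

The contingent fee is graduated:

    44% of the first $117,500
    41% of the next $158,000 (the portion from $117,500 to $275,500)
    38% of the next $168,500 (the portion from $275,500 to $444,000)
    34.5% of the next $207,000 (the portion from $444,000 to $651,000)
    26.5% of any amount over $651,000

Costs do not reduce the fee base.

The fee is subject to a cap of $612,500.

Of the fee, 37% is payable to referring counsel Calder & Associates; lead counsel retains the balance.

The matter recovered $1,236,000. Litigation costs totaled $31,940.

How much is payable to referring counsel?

Fee base is the gross recovery, $1,236,000; costs are reimbursed separately.
First $117,500 at 44% = $51,700.00
Next $158,000 at 41% = $64,780.00
Next $168,500 at 38% = $64,030.00
Next $207,000 at 34.5% = $71,415.00
Remaining $585,000 at 26.5% = $155,025.00
Fee: $51,700.00 + $64,780.00 + $64,030.00 + $71,415.00 + $155,025.00 = $406,950.00
$406,950.00 is under the $612,500 cap.
Referral share: 37% of $406,950.00 = $150,571.50; lead counsel retains $406,950.00 − $150,571.50 = $256,378.50.

$150,571.50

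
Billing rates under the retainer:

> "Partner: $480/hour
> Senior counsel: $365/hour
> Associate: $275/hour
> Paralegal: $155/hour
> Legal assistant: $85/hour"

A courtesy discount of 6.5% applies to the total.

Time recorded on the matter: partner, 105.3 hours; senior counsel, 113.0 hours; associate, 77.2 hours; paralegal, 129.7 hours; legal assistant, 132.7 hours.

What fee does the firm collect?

Partner: 105.3 × $480 = $50,544.00
Senior counsel: 113.0 × $365 = $41,245.00
Associate: 77.2 × $275 = $21,230.00
Paralegal: 129.7 × $155 = $20,103.50
Legal assistant: 132.7 × $85 = $11,279.50
Subtotal: $144,402.00
Less 6.5% discount: −$9,386.13
Total: $144,402.00 − $9,386.13 = $135,015.87

$135,015.87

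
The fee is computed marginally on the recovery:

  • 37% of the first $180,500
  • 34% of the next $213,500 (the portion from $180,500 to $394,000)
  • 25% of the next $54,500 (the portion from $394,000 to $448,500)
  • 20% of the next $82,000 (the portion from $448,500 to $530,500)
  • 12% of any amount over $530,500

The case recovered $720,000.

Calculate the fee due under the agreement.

$192,140.00

First $180,500 at 37% = $66,785.00
Next $213,500 at 34% = $72,590.00
Next $54,500 at 25% = $13,625.00
Next $82,000 at 20% = $16,400.00
Remaining $189,500 at 12% = $22,740.00
Fee: $66,785.00 + $72,590.00 + $13,625.00 + $16,400.00 + $22,740.00 = $192,140.00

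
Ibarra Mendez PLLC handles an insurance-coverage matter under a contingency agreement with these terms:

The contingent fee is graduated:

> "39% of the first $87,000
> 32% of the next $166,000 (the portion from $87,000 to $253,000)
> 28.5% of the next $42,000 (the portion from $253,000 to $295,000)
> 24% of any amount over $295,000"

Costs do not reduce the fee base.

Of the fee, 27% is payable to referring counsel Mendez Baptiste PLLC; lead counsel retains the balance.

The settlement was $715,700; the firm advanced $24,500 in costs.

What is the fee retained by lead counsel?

$145,991.24

Fee base is the gross recovery, $715,700; costs are reimbursed separately.
First $87,000 at 39% = $33,930.00
Next $166,000 at 32% = $53,120.00
Next $42,000 at 28.5% = $11,970.00
Remaining $420,700 at 24% = $100,968.00
Fee: $33,930.00 + $53,120.00 + $11,970.00 + $100,968.00 = $199,988.00
Referral share: 27% of $199,988.00 = $53,996.76; lead counsel retains $199,988.00 − $53,996.76 = $145,991.24.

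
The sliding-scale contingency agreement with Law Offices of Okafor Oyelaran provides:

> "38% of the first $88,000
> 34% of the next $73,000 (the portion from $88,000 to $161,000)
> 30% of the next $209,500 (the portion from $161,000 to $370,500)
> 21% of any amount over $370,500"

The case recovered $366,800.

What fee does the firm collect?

$120,000.00

First $88,000 at 38% = $33,440.00
Next $73,000 at 34% = $24,820.00
Remaining $205,800 at 30% = $61,740.00
Fee: $33,440.00 + $24,820.00 + $61,740.00 = $120,000.00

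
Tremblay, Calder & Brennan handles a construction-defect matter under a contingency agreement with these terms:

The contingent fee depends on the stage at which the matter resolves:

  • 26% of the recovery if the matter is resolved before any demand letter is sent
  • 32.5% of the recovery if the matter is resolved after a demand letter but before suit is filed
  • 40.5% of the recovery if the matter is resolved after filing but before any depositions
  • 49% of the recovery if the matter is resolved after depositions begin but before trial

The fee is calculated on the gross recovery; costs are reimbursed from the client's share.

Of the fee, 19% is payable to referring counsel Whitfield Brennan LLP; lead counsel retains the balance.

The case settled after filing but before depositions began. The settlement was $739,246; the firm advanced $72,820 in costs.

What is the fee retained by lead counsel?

$242,509.65

Fee base is the gross recovery, $739,246; costs are reimbursed separately.
The matter settled after filing but before depositions began, so the 40.5% rate applies.
$739,246 × 40.5% = $299,394.63
Referral share: 19% of $299,394.63 = $56,884.98; lead counsel retains $299,394.63 − $56,884.98 = $242,509.65.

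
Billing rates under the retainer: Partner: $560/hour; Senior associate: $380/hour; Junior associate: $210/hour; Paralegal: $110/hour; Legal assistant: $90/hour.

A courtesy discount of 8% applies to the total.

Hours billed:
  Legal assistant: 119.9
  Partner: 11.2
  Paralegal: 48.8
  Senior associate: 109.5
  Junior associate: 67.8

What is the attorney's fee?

Partner: 11.2 × $560 = $6,272.00
Senior associate: 109.5 × $380 = $41,610.00
Junior associate: 67.8 × $210 = $14,238.00
Paralegal: 48.8 × $110 = $5,368.00
Legal assistant: 119.9 × $90 = $10,791.00
Subtotal: $78,279.00
Less 8% discount: −$6,262.32
Total: $78,279.00 − $6,262.32 = $72,016.68

$72,016.68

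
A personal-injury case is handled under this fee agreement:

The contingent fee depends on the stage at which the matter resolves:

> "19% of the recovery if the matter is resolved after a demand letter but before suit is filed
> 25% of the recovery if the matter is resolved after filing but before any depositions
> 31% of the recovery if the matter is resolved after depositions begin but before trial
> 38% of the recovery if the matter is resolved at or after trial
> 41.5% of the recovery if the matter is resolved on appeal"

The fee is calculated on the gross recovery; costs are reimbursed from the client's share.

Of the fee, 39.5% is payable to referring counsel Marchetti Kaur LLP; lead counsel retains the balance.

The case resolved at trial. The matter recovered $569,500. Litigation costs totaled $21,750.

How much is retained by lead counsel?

$130,928.05

Fee base is the gross recovery, $569,500; costs are reimbursed separately.
The matter resolved at trial, so the 38% rate applies.
$569,500 × 38% = $216,410.00
Referral share: 39.5% of $216,410.00 = $85,481.95; lead counsel retains $216,410.00 − $85,481.95 = $130,928.05.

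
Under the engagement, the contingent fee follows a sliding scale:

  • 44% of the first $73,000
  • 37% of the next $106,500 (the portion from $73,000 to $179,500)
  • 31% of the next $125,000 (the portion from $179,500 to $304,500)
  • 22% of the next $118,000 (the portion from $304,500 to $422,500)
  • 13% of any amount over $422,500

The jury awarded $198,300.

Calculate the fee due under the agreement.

First $73,000 at 44% = $32,120.00
Next $106,500 at 37% = $39,405.00
Remaining $18,800 at 31% = $5,828.00
Fee: $32,120.00 + $39,405.00 + $5,828.00 = $77,353.00

$77,353.00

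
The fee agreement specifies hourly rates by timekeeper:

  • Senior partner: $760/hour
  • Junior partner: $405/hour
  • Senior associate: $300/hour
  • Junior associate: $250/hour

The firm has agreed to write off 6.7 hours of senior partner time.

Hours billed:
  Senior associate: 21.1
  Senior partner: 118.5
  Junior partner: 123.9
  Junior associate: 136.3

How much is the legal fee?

$175,552.50

Senior partner: 118.5 × $760 = $90,060.00
Junior partner: 123.9 × $405 = $50,179.50
Senior associate: 21.1 × $300 = $6,330.00
Junior associate: 136.3 × $250 = $34,075.00
Subtotal: $180,644.50
Write-off: 6.7 × $760 = $5,092.00
Total: $180,644.50 − $5,092.00 = $175,552.50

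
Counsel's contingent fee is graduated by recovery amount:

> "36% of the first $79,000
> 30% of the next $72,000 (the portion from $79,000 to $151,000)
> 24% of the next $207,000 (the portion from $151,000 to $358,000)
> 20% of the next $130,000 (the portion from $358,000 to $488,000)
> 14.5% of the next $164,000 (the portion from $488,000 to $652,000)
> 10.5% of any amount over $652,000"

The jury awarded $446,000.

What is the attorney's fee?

$117,320.00

First $79,000 at 36% = $28,440.00
Next $72,000 at 30% = $21,600.00
Next $207,000 at 24% = $49,680.00
Remaining $88,000 at 20% = $17,600.00
Fee: $28,440.00 + $21,600.00 + $49,680.00 + $17,600.00 = $117,320.00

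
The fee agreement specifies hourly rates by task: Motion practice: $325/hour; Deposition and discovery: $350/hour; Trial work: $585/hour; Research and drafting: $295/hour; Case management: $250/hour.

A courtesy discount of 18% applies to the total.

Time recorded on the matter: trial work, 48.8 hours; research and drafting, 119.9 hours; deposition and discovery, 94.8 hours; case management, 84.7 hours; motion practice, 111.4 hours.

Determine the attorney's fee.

$126,672.37

Motion practice: 111.4 × $325 = $36,205.00
Deposition and discovery: 94.8 × $350 = $33,180.00
Trial work: 48.8 × $585 = $28,548.00
Research and drafting: 119.9 × $295 = $35,370.50
Case management: 84.7 × $250 = $21,175.00
Subtotal: $154,478.50
Less 18% discount: −$27,806.13
Total: $154,478.50 − $27,806.13 = $126,672.37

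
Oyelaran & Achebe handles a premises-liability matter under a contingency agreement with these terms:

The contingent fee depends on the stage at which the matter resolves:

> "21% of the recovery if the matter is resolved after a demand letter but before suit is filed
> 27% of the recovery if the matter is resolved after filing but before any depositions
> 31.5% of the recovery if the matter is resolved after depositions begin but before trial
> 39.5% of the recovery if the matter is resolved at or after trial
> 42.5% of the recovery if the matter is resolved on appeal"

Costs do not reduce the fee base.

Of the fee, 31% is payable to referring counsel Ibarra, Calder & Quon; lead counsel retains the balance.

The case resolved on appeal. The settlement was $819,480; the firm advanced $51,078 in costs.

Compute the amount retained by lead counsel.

$240,312.51

Fee base is the gross recovery, $819,480; costs are reimbursed separately.
The matter resolved on appeal, so the 42.5% rate applies.
$819,480 × 42.5% = $348,279.00
Referral share: 31% of $348,279.00 = $107,966.49; lead counsel retains $348,279.00 − $107,966.49 = $240,312.51.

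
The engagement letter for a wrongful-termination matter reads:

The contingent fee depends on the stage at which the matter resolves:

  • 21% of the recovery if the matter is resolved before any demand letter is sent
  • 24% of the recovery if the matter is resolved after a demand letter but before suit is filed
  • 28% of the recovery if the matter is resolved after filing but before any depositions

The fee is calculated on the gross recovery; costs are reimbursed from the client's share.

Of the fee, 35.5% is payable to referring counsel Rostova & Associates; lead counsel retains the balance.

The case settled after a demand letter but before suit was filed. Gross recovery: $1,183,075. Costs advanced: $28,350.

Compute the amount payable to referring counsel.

$100,797.99

Fee base is the gross recovery, $1,183,075; costs are reimbursed separately.
The matter settled after a demand letter but before suit was filed, so the 24% rate applies.
$1,183,075 × 24% = $283,938.00
Referral share: 35.5% of $283,938.00 = $100,797.99; lead counsel retains $283,938.00 − $100,797.99 = $183,140.01.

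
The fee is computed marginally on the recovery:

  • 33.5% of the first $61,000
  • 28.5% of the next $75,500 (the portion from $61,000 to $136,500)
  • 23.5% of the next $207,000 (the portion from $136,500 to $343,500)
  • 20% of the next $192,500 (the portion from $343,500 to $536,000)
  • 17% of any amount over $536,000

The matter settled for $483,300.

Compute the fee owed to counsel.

First $61,000 at 33.5% = $20,435.00
Next $75,500 at 28.5% = $21,517.50
Next $207,000 at 23.5% = $48,645.00
Remaining $139,800 at 20% = $27,960.00
Fee: $20,435.00 + $21,517.50 + $48,645.00 + $27,960.00 = $118,557.50

$118,557.50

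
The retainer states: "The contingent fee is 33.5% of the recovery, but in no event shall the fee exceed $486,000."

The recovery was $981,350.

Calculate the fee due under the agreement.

$328,752.25

33.5% of $981,350 = $328,752.25
That is under the $486,000 cap.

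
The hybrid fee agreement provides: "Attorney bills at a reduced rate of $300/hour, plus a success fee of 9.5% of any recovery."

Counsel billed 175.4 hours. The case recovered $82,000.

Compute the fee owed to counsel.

Hourly: 175.4 × $300 = $52,620.00
Success fee: 9.5% of $82,000 = $7,790.00
Total: $52,620.00 + $7,790.00 = $60,410.00

$60,410.00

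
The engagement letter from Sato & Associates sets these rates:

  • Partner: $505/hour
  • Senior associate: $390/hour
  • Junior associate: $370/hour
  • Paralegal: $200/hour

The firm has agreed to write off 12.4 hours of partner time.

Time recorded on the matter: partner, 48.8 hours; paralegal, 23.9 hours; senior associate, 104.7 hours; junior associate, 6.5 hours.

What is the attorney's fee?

Partner: 48.8 × $505 = $24,644.00
Senior associate: 104.7 × $390 = $40,833.00
Junior associate: 6.5 × $370 = $2,405.00
Paralegal: 23.9 × $200 = $4,780.00
Subtotal: $72,662.00
Write-off: 12.4 × $505 = $6,262.00
Total: $72,662.00 − $6,262.00 = $66,400.00

$66,400.00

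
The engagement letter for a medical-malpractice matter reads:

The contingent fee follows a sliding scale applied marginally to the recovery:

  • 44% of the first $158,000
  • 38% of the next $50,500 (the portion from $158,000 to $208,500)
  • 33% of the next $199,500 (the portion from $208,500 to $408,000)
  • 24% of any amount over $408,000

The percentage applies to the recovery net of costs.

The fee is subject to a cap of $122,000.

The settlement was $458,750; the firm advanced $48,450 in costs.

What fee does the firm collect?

$122,000.00

Fee base (net of costs): $458,750 − $48,450 = $410,300
First $158,000 at 44% = $69,520.00
Next $50,500 at 38% = $19,190.00
Next $199,500 at 33% = $65,835.00
Remaining $2,300 at 24% = $552.00
Fee: $69,520.00 + $19,190.00 + $65,835.00 + $552.00 = $155,097.00
$155,097.00 exceeds the $122,000 cap, so the fee is capped at $122,000.00.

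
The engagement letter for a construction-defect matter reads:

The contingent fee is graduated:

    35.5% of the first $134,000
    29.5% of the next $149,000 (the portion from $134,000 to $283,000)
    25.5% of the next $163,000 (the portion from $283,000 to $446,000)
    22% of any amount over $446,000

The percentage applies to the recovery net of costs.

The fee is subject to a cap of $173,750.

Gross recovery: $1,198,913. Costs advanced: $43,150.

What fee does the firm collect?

$173,750.00

Fee base (net of costs): $1,198,913 − $43,150 = $1,155,763
First $134,000 at 35.5% = $47,570.00
Next $149,000 at 29.5% = $43,955.00
Next $163,000 at 25.5% = $41,565.00
Remaining $709,763 at 22% = $156,147.86
Fee: $47,570.00 + $43,955.00 + $41,565.00 + $156,147.86 = $289,237.86
$289,237.86 exceeds the $173,750 cap, so the fee is capped at $173,750.00.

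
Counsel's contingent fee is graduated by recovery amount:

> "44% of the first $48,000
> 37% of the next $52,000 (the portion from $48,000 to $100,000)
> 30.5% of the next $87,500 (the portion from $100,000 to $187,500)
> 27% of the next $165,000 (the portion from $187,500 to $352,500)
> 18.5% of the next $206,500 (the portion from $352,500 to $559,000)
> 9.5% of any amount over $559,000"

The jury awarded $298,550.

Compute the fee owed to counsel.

$97,031.00

First $48,000 at 44% = $21,120.00
Next $52,000 at 37% = $19,240.00
Next $87,500 at 30.5% = $26,687.50
Remaining $111,050 at 27% = $29,983.50
Fee: $21,120.00 + $19,240.00 + $26,687.50 + $29,983.50 = $97,031.00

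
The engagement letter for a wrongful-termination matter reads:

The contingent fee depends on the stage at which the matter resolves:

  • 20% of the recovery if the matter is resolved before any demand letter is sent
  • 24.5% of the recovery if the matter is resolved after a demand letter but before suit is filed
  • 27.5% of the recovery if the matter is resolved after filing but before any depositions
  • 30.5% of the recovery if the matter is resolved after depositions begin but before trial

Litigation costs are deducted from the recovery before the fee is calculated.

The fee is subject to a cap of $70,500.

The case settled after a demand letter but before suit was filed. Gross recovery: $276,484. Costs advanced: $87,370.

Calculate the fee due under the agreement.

Fee base (net of costs): $276,484 − $87,370 = $189,114
The matter settled after a demand letter but before suit was filed, so the 24.5% rate applies.
$189,114 × 24.5% = $46,332.93
$46,332.93 is under the $70,500 cap.

$46,332.93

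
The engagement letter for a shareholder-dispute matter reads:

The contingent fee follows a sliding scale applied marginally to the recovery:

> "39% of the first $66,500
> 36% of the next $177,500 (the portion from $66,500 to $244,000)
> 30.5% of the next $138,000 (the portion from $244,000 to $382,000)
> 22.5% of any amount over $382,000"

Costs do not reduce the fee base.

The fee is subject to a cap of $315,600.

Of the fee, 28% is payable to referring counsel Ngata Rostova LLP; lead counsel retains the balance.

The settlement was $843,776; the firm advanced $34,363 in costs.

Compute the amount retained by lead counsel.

$169,793.71

Fee base is the gross recovery, $843,776; costs are reimbursed separately.
First $66,500 at 39% = $25,935.00
Next $177,500 at 36% = $63,900.00
Next $138,000 at 30.5% = $42,090.00
Remaining $461,776 at 22.5% = $103,899.60
Fee: $25,935.00 + $63,900.00 + $42,090.00 + $103,899.60 = $235,824.60
$235,824.60 is under the $315,600 cap.
Referral share: 28% of $235,824.60 = $66,030.89; lead counsel retains $235,824.60 − $66,030.89 = $169,793.71.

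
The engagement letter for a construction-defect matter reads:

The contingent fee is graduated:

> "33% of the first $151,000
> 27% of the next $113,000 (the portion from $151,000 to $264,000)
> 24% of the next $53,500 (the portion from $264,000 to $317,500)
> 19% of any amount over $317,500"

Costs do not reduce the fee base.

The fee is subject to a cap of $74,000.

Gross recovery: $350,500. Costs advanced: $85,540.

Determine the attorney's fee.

Fee base is the gross recovery, $350,500; costs are reimbursed separately.
First $151,000 at 33% = $49,830.00
Next $113,000 at 27% = $30,510.00
Next $53,500 at 24% = $12,840.00
Remaining $33,000 at 19% = $6,270.00
Fee: $49,830.00 + $30,510.00 + $12,840.00 + $6,270.00 = $99,450.00
$99,450.00 exceeds the $74,000 cap, so the fee is capped at $74,000.00.

$74,000.00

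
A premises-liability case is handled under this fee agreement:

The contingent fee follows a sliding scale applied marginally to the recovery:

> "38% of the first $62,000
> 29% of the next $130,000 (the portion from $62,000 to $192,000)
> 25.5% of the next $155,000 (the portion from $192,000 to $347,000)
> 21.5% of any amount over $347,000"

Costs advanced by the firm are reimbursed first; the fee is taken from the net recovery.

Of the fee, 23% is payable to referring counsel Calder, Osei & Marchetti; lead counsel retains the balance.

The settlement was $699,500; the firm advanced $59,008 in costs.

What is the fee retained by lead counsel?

$126,192.05

Fee base (net of costs): $699,500 − $59,008 = $640,492
First $62,000 at 38% = $23,560.00
Next $130,000 at 29% = $37,700.00
Next $155,000 at 25.5% = $39,525.00
Remaining $293,492 at 21.5% = $63,100.78
Fee: $23,560.00 + $37,700.00 + $39,525.00 + $63,100.78 = $163,885.78
Referral share: 23% of $163,885.78 = $37,693.73; lead counsel retains $163,885.78 − $37,693.73 = $126,192.05.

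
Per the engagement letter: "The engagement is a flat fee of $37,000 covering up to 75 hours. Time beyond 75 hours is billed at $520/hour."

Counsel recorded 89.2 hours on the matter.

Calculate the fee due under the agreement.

$44,384.00

Flat fee: $37,000.00
Excess hours: 89.2 − 75 = 14.2
Overrun: 14.2 × $520 = $7,384.00
Total: $37,000.00 + $7,384.00 = $44,384.00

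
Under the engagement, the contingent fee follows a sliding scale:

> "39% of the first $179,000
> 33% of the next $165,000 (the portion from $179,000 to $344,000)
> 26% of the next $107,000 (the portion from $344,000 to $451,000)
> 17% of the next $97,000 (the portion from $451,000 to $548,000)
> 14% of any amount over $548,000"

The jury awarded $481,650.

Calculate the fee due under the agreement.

First $179,000 at 39% = $69,810.00
Next $165,000 at 33% = $54,450.00
Next $107,000 at 26% = $27,820.00
Remaining $30,650 at 17% = $5,210.50
Fee: $69,810.00 + $54,450.00 + $27,820.00 + $5,210.50 = $157,290.50

$157,290.50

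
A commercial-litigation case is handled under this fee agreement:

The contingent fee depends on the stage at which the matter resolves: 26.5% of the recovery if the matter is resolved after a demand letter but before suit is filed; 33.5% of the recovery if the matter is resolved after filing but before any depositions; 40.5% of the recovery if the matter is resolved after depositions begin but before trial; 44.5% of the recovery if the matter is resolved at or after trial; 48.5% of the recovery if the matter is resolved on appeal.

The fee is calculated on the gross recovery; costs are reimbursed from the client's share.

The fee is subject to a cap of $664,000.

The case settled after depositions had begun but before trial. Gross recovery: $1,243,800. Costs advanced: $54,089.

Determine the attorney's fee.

$503,739.00

Fee base is the gross recovery, $1,243,800; costs are reimbursed separately.
The matter settled after depositions had begun but before trial, so the 40.5% rate applies.
$1,243,800 × 40.5% = $503,739.00
$503,739.00 is under the $664,000 cap.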